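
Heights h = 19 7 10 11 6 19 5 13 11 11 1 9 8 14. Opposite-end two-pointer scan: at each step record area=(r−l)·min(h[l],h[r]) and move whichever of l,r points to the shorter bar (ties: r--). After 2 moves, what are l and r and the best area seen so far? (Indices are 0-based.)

l=0 r=13: min(19,14)*13=182 best=182 *, r--
l=0 r=12: min(19,8)*12=96 best=182, r--

l=0, r=11, best area=182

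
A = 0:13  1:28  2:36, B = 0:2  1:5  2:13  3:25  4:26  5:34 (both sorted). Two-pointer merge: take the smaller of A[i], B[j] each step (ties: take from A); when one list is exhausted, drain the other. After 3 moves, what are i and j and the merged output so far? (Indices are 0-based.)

i=1, j=2, merged so far=[2, 5, 13]

[i=0,j=0] A[i]=13>B[j]=2 take 2 → j++
[i=0,j=1] A[i]=13>B[j]=5 take 5 → j++
[i=0,j=2] A[i]=13<=B[j]=13 take 13 → i++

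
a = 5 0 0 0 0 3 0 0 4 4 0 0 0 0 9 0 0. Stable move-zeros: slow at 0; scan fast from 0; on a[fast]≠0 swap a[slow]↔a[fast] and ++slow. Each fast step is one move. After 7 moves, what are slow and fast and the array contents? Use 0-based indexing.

slow=2, fast=7, a=[5, 3, 0, 0, 0, 0, 0, 0, 4, 4, 0, 0, 0, 0, 9, 0, 0]

(s=0,f=0) a[fast]=5≠0 swap→a[0]=5 → slow++,fast++
(s=1,f=1) a[fast]=0 → fast++
(s=1,f=2) a[fast]=0 → fast++
(s=1,f=3) a[fast]=0 → fast++
(s=1,f=4) a[fast]=0 → fast++
(s=1,f=5) a[fast]=3≠0 swap→a[1]=3 → slow++,fast++
(s=2,f=6) a[fast]=0 → fast++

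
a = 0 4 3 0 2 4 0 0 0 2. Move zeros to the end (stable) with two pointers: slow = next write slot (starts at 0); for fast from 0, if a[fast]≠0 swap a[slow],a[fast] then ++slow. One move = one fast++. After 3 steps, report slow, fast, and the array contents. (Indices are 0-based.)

slow=2, fast=3, a=[4, 3, 0, 0, 2, 4, 0, 0, 0, 2]

slow=0 fast=0: a[fast]=0, fast++
slow=0 fast=1: a[fast]=4≠0 swap→a[0]=4, slow++,fast++
slow=1 fast=2: a[fast]=3≠0 swap→a[1]=3, slow++,fast++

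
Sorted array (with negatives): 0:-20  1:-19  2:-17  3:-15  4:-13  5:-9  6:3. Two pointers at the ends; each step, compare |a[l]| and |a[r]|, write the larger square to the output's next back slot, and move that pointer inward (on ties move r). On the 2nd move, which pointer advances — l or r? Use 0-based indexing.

[0,6] |-20|>|3| out[6]=400 → l++
[1,6] |-19|>|3| out[5]=361 → l++

l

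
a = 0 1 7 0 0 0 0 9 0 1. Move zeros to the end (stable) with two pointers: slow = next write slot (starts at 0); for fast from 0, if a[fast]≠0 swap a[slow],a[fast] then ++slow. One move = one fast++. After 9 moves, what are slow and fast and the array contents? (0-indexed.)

(s=0,f=0) a[fast]=0 → fast++
(s=0,f=1) a[fast]=1≠0 swap→a[0]=1 → slow++,fast++
(s=1,f=2) a[fast]=7≠0 swap→a[1]=7 → slow++,fast++
(s=2,f=3) a[fast]=0 → fast++
(s=2,f=4) a[fast]=0 → fast++
(s=2,f=5) a[fast]=0 → fast++
(s=2,f=6) a[fast]=0 → fast++
(s=2,f=7) a[fast]=9≠0 swap→a[2]=9 → slow++,fast++
(s=3,f=8) a[fast]=0 → fast++

slow=3, fast=9, a=[1, 7, 9, 0, 0, 0, 0, 0, 0, 1]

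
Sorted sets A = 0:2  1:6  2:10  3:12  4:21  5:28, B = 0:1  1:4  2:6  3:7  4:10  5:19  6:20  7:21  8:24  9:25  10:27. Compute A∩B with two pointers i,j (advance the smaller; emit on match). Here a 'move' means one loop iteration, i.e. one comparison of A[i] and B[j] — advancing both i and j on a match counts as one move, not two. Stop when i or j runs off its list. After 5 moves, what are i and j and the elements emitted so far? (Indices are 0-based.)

i=2, j=4, emitted=[6]

i=0 j=0: 2>1, j++
i=0 j=1: 2<4, i++
i=1 j=1: 6>4, j++
i=1 j=2: 6==6 emit, i++,j++
i=2 j=3: 10>7, j++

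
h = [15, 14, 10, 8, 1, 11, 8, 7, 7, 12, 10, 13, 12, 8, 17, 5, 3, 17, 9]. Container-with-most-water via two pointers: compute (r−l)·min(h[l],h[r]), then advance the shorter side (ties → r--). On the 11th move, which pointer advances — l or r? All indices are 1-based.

l

l=1 r=19: min(15,9)*18=162 best=162 *, r--
l=1 r=18: min(15,17)*17=255 best=255 *, l++
l=2 r=18: min(14,17)*16=224 best=255, l++
l=3 r=18: min(10,17)*15=150 best=255, l++
l=4 r=18: min(8,17)*14=112 best=255, l++
l=5 r=18: min(1,17)*13=13 best=255, l++
l=6 r=18: min(11,17)*12=132 best=255, l++
l=7 r=18: min(8,17)*11=88 best=255, l++
l=8 r=18: min(7,17)*10=70 best=255, l++
l=9 r=18: min(7,17)*9=63 best=255, l++
l=10 r=18: min(12,17)*8=96 best=255, l++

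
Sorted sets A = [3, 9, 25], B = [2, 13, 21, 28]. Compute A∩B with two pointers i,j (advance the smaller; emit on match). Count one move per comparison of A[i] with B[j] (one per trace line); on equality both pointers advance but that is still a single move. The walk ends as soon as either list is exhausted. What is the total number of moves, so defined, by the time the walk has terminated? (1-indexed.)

6 moves

[i=1,j=1] 3>2 → j++
[i=1,j=2] 3<13 → i++
[i=2,j=2] 9<13 → i++
[i=3,j=2] 25>13 → j++
[i=3,j=3] 25>21 → j++
[i=3,j=4] 25<28 → i++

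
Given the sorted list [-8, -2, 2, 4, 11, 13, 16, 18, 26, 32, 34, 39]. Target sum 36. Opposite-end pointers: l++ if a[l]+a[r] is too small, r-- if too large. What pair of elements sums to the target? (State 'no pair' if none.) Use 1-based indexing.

[1,12] -8+39=31 <36 → l++
[2,12] -2+39=37 >36 → r--
[2,11] -2+34=32 <36 → l++
[3,11] 2+34=36 → found

(2, 34)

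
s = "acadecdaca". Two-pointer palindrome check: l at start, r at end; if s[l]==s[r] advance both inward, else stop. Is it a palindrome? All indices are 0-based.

l=0 r=9: 'a'=='a', l++,r--
l=1 r=8: 'c'=='c', l++,r--
l=2 r=7: 'a'=='a', l++,r--
l=3 r=6: 'd'=='d', l++,r--
l=4 r=5: 'e'!='c', stop

not a palindrome (mismatch at 4,5)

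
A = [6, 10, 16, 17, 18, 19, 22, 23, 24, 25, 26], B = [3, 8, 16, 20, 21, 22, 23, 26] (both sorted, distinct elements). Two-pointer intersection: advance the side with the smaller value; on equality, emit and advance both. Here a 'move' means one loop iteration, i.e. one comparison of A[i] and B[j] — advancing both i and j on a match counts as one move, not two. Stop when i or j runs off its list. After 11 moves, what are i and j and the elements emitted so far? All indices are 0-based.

i=0 j=0: 6>3, j++
i=0 j=1: 6<8, i++
i=1 j=1: 10>8, j++
i=1 j=2: 10<16, i++
i=2 j=2: 16==16 emit, i++,j++
i=3 j=3: 17<20, i++
i=4 j=3: 18<20, i++
i=5 j=3: 19<20, i++
i=6 j=3: 22>20, j++
i=6 j=4: 22>21, j++
i=6 j=5: 22==22 emit, i++,j++

i=7, j=6, emitted=[16, 22]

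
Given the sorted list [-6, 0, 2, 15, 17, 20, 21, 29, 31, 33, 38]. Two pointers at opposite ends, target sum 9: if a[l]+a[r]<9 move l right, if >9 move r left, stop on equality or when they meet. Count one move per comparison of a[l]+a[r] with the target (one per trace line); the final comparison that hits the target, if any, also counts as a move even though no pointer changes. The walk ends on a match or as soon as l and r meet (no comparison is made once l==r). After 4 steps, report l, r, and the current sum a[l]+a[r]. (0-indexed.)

[0,10] -6+38=32 >9 → r--
[0,9] -6+33=27 >9 → r--
[0,8] -6+31=25 >9 → r--
[0,7] -6+29=23 >9 → r--

l=0, r=6, sum=15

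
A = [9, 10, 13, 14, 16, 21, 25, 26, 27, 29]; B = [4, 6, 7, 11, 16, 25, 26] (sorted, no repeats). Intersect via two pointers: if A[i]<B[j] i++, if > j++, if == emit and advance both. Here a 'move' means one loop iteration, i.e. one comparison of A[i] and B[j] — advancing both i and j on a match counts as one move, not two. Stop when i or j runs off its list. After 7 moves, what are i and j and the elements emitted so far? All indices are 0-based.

[i=0,j=0] 9>4 → j++
[i=0,j=1] 9>6 → j++
[i=0,j=2] 9>7 → j++
[i=0,j=3] 9<11 → i++
[i=1,j=3] 10<11 → i++
[i=2,j=3] 13>11 → j++
[i=2,j=4] 13<16 → i++

i=3, j=4, emitted=[]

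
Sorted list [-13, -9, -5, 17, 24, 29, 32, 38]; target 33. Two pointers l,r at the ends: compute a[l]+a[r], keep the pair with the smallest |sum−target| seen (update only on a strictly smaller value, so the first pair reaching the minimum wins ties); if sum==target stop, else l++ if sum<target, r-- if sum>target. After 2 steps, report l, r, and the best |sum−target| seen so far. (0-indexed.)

l=2, r=7, best |Δ|=4

l=0 r=7: -13+38=25 d=8 *, l++
l=1 r=7: -9+38=29 d=4 *, l++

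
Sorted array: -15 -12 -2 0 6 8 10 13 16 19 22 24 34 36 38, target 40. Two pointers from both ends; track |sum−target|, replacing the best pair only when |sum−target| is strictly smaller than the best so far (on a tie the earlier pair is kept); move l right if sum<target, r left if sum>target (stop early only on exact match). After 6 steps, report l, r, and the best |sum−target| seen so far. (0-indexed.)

l=4, r=12, best |Δ|=2

l=0 r=14: -15+38=23 d=17 *, l++
l=1 r=14: -12+38=26 d=14 *, l++
l=2 r=14: -2+38=36 d=4 *, l++
l=3 r=14: 0+38=38 d=2 *, l++
l=4 r=14: 6+38=44 d=4, r--
l=4 r=13: 6+36=42 d=2, r--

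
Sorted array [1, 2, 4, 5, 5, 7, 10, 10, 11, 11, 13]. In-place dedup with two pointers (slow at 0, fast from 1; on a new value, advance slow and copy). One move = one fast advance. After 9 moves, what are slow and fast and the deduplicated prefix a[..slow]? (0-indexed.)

slow=6, fast=10, prefix=[1, 2, 4, 5, 7, 10, 11]

slow=0 fast=1: a[fast]=2≠a[slow]=1 write a[1]=2, slow++,fast++
slow=1 fast=2: a[fast]=4≠a[slow]=2 write a[2]=4, slow++,fast++
slow=2 fast=3: a[fast]=5≠a[slow]=4 write a[3]=5, slow++,fast++
slow=3 fast=4: a[fast]=5=a[slow] dup, fast++
slow=3 fast=5: a[fast]=7≠a[slow]=5 write a[4]=7, slow++,fast++
slow=4 fast=6: a[fast]=10≠a[slow]=7 write a[5]=10, slow++,fast++
slow=5 fast=7: a[fast]=10=a[slow] dup, fast++
slow=5 fast=8: a[fast]=11≠a[slow]=10 write a[6]=11, slow++,fast++
slow=6 fast=9: a[fast]=11=a[slow] dup, fast++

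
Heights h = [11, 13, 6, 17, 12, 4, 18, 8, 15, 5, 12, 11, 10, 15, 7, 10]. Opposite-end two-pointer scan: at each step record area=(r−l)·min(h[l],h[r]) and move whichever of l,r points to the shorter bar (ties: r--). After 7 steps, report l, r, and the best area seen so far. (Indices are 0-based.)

l=0 r=15: min(11,10)*15=150 best=150 *, r--
l=0 r=14: min(11,7)*14=98 best=150, r--
l=0 r=13: min(11,15)*13=143 best=150, l++
l=1 r=13: min(13,15)*12=156 best=156 *, l++
l=2 r=13: min(6,15)*11=66 best=156, l++
l=3 r=13: min(17,15)*10=150 best=156, r--
l=3 r=12: min(17,10)*9=90 best=156, r--

l=3, r=11, best area=156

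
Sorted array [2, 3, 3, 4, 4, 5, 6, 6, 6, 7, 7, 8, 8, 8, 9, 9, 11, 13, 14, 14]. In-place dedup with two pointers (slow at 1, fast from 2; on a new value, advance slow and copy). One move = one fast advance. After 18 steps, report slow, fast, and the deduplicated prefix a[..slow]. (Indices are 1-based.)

slow=11, fast=20, prefix=[2, 3, 4, 5, 6, 7, 8, 9, 11, 13, 14]

slow=1 fast=2: a[fast]=3≠a[slow]=2 write a[2]=3, slow++,fast++
slow=2 fast=3: a[fast]=3=a[slow] dup, fast++
slow=2 fast=4: a[fast]=4≠a[slow]=3 write a[3]=4, slow++,fast++
slow=3 fast=5: a[fast]=4=a[slow] dup, fast++
slow=3 fast=6: a[fast]=5≠a[slow]=4 write a[4]=5, slow++,fast++
slow=4 fast=7: a[fast]=6≠a[slow]=5 write a[5]=6, slow++,fast++
slow=5 fast=8: a[fast]=6=a[slow] dup, fast++
slow=5 fast=9: a[fast]=6=a[slow] dup, fast++
slow=5 fast=10: a[fast]=7≠a[slow]=6 write a[6]=7, slow++,fast++
slow=6 fast=11: a[fast]=7=a[slow] dup, fast++
slow=6 fast=12: a[fast]=8≠a[slow]=7 write a[7]=8, slow++,fast++
slow=7 fast=13: a[fast]=8=a[slow] dup, fast++
slow=7 fast=14: a[fast]=8=a[slow] dup, fast++
slow=7 fast=15: a[fast]=9≠a[slow]=8 write a[8]=9, slow++,fast++
slow=8 fast=16: a[fast]=9=a[slow] dup, fast++
slow=8 fast=17: a[fast]=11≠a[slow]=9 write a[9]=11, slow++,fast++
slow=9 fast=18: a[fast]=13≠a[slow]=11 write a[10]=13, slow++,fast++
slow=10 fast=19: a[fast]=14≠a[slow]=13 write a[11]=14, slow++,fast++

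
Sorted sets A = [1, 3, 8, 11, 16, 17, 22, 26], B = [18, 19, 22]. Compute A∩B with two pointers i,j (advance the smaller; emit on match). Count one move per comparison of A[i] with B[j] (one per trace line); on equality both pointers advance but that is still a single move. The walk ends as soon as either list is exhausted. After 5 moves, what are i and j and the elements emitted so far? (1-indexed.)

i=6, j=1, emitted=[]

i=1 j=1: 1<18, i++
i=2 j=1: 3<18, i++
i=3 j=1: 8<18, i++
i=4 j=1: 11<18, i++
i=5 j=1: 16<18, i++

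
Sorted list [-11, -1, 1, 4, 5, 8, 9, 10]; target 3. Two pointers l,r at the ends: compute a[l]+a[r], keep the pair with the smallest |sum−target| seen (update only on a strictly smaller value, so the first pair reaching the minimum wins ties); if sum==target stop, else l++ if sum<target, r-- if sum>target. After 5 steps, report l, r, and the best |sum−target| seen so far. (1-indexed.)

l=1 r=8: -11+10=-1 d=4 *, l++
l=2 r=8: -1+10=9 d=6, r--
l=2 r=7: -1+9=8 d=5, r--
l=2 r=6: -1+8=7 d=4, r--
l=2 r=5: -1+5=4 d=1 *, r--

l=2, r=4, best |Δ|=1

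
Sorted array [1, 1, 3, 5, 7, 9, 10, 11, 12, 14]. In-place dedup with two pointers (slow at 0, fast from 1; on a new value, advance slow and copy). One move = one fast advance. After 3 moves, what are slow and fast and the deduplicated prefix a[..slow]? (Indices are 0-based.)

slow=2, fast=4, prefix=[1, 3, 5]

slow=0 fast=1: a[fast]=1=a[slow] dup, fast++
slow=0 fast=2: a[fast]=3≠a[slow]=1 write a[1]=3, slow++,fast++
slow=1 fast=3: a[fast]=5≠a[slow]=3 write a[2]=5, slow++,fast++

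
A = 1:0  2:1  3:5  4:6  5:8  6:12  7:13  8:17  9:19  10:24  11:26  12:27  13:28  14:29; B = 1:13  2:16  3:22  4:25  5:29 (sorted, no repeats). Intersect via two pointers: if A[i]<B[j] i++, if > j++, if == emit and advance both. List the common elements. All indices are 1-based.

[i=1,j=1] 0<13 → i++
[i=2,j=1] 1<13 → i++
[i=3,j=1] 5<13 → i++
[i=4,j=1] 6<13 → i++
[i=5,j=1] 8<13 → i++
[i=6,j=1] 12<13 → i++
[i=7,j=1] 13==13 emit → i++,j++
[i=8,j=2] 17>16 → j++
[i=8,j=3] 17<22 → i++
[i=9,j=3] 19<22 → i++
[i=10,j=3] 24>22 → j++
[i=10,j=4] 24<25 → i++
[i=11,j=4] 26>25 → j++
[i=11,j=5] 26<29 → i++
[i=12,j=5] 27<29 → i++
[i=13,j=5] 28<29 → i++
[i=14,j=5] 29==29 emit → i++,j++

intersection = [13, 29]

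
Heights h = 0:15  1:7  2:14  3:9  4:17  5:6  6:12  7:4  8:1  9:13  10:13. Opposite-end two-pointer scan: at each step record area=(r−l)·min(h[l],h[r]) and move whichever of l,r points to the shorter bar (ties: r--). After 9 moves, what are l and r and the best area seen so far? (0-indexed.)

[0,10] min(15,13)*10=130 best=130 * → r--
[0,9] min(15,13)*9=117 best=130 → r--
[0,8] min(15,1)*8=8 best=130 → r--
[0,7] min(15,4)*7=28 best=130 → r--
[0,6] min(15,12)*6=72 best=130 → r--
[0,5] min(15,6)*5=30 best=130 → r--
[0,4] min(15,17)*4=60 best=130 → l++
[1,4] min(7,17)*3=21 best=130 → l++
[2,4] min(14,17)*2=28 best=130 → l++

l=3, r=4, best area=130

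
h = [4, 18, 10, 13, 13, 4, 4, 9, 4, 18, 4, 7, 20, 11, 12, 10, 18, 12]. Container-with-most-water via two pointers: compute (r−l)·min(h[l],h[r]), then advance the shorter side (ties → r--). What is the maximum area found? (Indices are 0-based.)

l=0 r=17: min(4,12)*17=68 best=68 *, l++
l=1 r=17: min(18,12)*16=192 best=192 *, r--
l=1 r=16: min(18,18)*15=270 best=270 *, r--
l=1 r=15: min(18,10)*14=140 best=270, r--
l=1 r=14: min(18,12)*13=156 best=270, r--
l=1 r=13: min(18,11)*12=132 best=270, r--
l=1 r=12: min(18,20)*11=198 best=270, l++
l=2 r=12: min(10,20)*10=100 best=270, l++
l=3 r=12: min(13,20)*9=117 best=270, l++
l=4 r=12: min(13,20)*8=104 best=270, l++
l=5 r=12: min(4,20)*7=28 best=270, l++
l=6 r=12: min(4,20)*6=24 best=270, l++
l=7 r=12: min(9,20)*5=45 best=270, l++
l=8 r=12: min(4,20)*4=16 best=270, l++
l=9 r=12: min(18,20)*3=54 best=270, l++
l=10 r=12: min(4,20)*2=8 best=270, l++
l=11 r=12: min(7,20)*1=7 best=270, l++

max area = 270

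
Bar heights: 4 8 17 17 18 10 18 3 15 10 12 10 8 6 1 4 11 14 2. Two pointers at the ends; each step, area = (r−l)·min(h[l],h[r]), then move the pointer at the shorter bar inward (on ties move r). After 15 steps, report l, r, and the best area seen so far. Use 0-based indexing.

l=3, r=6, best area=210

[0,18] min(4,2)*18=36 best=36 * → r--
[0,17] min(4,14)*17=68 best=68 * → l++
[1,17] min(8,14)*16=128 best=128 * → l++
[2,17] min(17,14)*15=210 best=210 * → r--
[2,16] min(17,11)*14=154 best=210 → r--
[2,15] min(17,4)*13=52 best=210 → r--
[2,14] min(17,1)*12=12 best=210 → r--
[2,13] min(17,6)*11=66 best=210 → r--
[2,12] min(17,8)*10=80 best=210 → r--
[2,11] min(17,10)*9=90 best=210 → r--
[2,10] min(17,12)*8=96 best=210 → r--
[2,9] min(17,10)*7=70 best=210 → r--
[2,8] min(17,15)*6=90 best=210 → r--
[2,7] min(17,3)*5=15 best=210 → r--
[2,6] min(17,18)*4=68 best=210 → l++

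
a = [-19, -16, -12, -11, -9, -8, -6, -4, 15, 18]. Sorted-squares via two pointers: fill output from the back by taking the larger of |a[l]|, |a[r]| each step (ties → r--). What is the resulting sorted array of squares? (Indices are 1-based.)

[1,10] |-19|>|18| out[10]=361 → l++
[2,10] |-16|<=|18| out[9]=324 → r--
[2,9] |-16|>|15| out[8]=256 → l++
[3,9] |-12|<=|15| out[7]=225 → r--
[3,8] |-12|>|-4| out[6]=144 → l++
[4,8] |-11|>|-4| out[5]=121 → l++
[5,8] |-9|>|-4| out[4]=81 → l++
[6,8] |-8|>|-4| out[3]=64 → l++
[7,8] |-6|>|-4| out[2]=36 → l++
[8,8] |-4|<=|-4| out[1]=16 → r--

[16, 36, 64, 81, 121, 144, 225, 256, 324, 361]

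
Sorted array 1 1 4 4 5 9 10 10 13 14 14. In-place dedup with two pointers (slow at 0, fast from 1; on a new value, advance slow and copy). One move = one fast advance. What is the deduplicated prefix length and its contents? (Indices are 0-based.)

slow=0 fast=1: a[fast]=1=a[slow] dup, fast++
slow=0 fast=2: a[fast]=4≠a[slow]=1 write a[1]=4, slow++,fast++
slow=1 fast=3: a[fast]=4=a[slow] dup, fast++
slow=1 fast=4: a[fast]=5≠a[slow]=4 write a[2]=5, slow++,fast++
slow=2 fast=5: a[fast]=9≠a[slow]=5 write a[3]=9, slow++,fast++
slow=3 fast=6: a[fast]=10≠a[slow]=9 write a[4]=10, slow++,fast++
slow=4 fast=7: a[fast]=10=a[slow] dup, fast++
slow=4 fast=8: a[fast]=13≠a[slow]=10 write a[5]=13, slow++,fast++
slow=5 fast=9: a[fast]=14≠a[slow]=13 write a[6]=14, slow++,fast++
slow=6 fast=10: a[fast]=14=a[slow] dup, fast++

length 7; prefix = [1, 4, 5, 9, 10, 13, 14]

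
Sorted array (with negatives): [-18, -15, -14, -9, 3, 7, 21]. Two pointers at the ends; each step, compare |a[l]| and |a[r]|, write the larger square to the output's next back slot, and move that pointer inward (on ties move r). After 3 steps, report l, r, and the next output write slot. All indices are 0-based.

l=2, r=5, next write slot=3

[0,6] |-18|<=|21| out[6]=441 → r--
[0,5] |-18|>|7| out[5]=324 → l++
[1,5] |-15|>|7| out[4]=225 → l++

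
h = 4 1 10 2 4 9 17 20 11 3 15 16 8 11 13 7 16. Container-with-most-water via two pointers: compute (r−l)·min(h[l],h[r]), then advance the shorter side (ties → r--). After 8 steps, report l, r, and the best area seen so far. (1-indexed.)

l=7, r=15, best area=160

[1,17] min(4,16)*16=64 best=64 * → l++
[2,17] min(1,16)*15=15 best=64 → l++
[3,17] min(10,16)*14=140 best=140 * → l++
[4,17] min(2,16)*13=26 best=140 → l++
[5,17] min(4,16)*12=48 best=140 → l++
[6,17] min(9,16)*11=99 best=140 → l++
[7,17] min(17,16)*10=160 best=160 * → r--
[7,16] min(17,7)*9=63 best=160 → r--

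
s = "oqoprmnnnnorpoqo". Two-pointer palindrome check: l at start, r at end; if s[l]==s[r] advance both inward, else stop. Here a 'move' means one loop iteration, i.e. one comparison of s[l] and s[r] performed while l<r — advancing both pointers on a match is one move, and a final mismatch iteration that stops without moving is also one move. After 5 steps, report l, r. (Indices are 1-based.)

l=6, r=11

[1,16] 'o'=='o' → l++,r--
[2,15] 'q'=='q' → l++,r--
[3,14] 'o'=='o' → l++,r--
[4,13] 'p'=='p' → l++,r--
[5,12] 'r'=='r' → l++,r--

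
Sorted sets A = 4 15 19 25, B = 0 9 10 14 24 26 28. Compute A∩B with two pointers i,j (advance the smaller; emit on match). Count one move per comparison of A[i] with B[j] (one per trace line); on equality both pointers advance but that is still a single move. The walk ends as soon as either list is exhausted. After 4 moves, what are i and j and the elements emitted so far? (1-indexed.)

i=2, j=4, emitted=[]

i=1 j=1: 4>0, j++
i=1 j=2: 4<9, i++
i=2 j=2: 15>9, j++
i=2 j=3: 15>10, j++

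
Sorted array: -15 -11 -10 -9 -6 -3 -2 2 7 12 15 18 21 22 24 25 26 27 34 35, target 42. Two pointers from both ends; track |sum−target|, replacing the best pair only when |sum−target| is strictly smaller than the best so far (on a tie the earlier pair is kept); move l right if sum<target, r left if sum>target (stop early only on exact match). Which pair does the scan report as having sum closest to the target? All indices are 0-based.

pair (7, 35) with sum 42 (|Δ|=0)

[0,19] -15+35=20 d=22 * → l++
[1,19] -11+35=24 d=18 * → l++
[2,19] -10+35=25 d=17 * → l++
[3,19] -9+35=26 d=16 * → l++
[4,19] -6+35=29 d=13 * → l++
[5,19] -3+35=32 d=10 * → l++
[6,19] -2+35=33 d=9 * → l++
[7,19] 2+35=37 d=5 * → l++
[8,19] 7+35=42 d=0 * → stop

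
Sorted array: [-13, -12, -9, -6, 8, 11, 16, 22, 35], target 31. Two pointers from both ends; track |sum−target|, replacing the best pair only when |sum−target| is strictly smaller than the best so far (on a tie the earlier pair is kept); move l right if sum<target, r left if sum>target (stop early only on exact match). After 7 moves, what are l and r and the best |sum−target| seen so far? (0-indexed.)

l=0 r=8: -13+35=22 d=9 *, l++
l=1 r=8: -12+35=23 d=8 *, l++
l=2 r=8: -9+35=26 d=5 *, l++
l=3 r=8: -6+35=29 d=2 *, l++
l=4 r=8: 8+35=43 d=12, r--
l=4 r=7: 8+22=30 d=1 *, l++
l=5 r=7: 11+22=33 d=2, r--

l=5, r=6, best |Δ|=1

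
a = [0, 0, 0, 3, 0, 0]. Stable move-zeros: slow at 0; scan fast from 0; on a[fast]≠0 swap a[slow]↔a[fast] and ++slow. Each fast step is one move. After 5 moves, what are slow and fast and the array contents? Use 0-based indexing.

(s=0,f=0) a[fast]=0 → fast++
(s=0,f=1) a[fast]=0 → fast++
(s=0,f=2) a[fast]=0 → fast++
(s=0,f=3) a[fast]=3≠0 swap→a[0]=3 → slow++,fast++
(s=1,f=4) a[fast]=0 → fast++

slow=1, fast=5, a=[3, 0, 0, 0, 0, 0]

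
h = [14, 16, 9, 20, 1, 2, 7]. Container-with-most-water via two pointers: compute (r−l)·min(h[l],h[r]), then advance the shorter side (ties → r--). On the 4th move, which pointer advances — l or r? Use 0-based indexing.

l=0 r=6: min(14,7)*6=42 best=42 *, r--
l=0 r=5: min(14,2)*5=10 best=42, r--
l=0 r=4: min(14,1)*4=4 best=42, r--
l=0 r=3: min(14,20)*3=42 best=42, l++

l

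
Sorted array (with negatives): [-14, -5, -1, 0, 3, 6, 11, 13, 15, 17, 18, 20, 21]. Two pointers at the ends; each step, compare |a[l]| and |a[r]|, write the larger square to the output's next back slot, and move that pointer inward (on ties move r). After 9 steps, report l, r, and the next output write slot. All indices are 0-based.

[0,12] |-14|<=|21| out[12]=441 → r--
[0,11] |-14|<=|20| out[11]=400 → r--
[0,10] |-14|<=|18| out[10]=324 → r--
[0,9] |-14|<=|17| out[9]=289 → r--
[0,8] |-14|<=|15| out[8]=225 → r--
[0,7] |-14|>|13| out[7]=196 → l++
[1,7] |-5|<=|13| out[6]=169 → r--
[1,6] |-5|<=|11| out[5]=121 → r--
[1,5] |-5|<=|6| out[4]=36 → r--

l=1, r=4, next write slot=3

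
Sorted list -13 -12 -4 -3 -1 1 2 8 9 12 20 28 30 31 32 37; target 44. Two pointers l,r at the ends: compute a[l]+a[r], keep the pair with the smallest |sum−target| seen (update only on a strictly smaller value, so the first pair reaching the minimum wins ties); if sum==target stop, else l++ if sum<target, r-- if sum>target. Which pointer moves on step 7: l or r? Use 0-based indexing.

l

[0,15] -13+37=24 d=20 * → l++
[1,15] -12+37=25 d=19 * → l++
[2,15] -4+37=33 d=11 * → l++
[3,15] -3+37=34 d=10 * → l++
[4,15] -1+37=36 d=8 * → l++
[5,15] 1+37=38 d=6 * → l++
[6,15] 2+37=39 d=5 * → l++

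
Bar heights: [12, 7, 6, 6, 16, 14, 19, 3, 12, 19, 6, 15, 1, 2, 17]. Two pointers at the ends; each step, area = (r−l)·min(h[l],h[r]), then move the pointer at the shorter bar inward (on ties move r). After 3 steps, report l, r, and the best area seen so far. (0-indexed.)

l=3, r=14, best area=168

[0,14] min(12,17)*14=168 best=168 * → l++
[1,14] min(7,17)*13=91 best=168 → l++
[2,14] min(6,17)*12=72 best=168 → l++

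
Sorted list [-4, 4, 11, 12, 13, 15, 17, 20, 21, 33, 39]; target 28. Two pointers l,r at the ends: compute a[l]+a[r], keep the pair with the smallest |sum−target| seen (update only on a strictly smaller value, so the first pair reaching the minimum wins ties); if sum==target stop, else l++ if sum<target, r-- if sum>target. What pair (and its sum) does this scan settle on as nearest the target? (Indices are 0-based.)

l=0 r=10: -4+39=35 d=7 *, r--
l=0 r=9: -4+33=29 d=1 *, r--
l=0 r=8: -4+21=17 d=11, l++
l=1 r=8: 4+21=25 d=3, l++
l=2 r=8: 11+21=32 d=4, r--
l=2 r=7: 11+20=31 d=3, r--
l=2 r=6: 11+17=28 d=0 *, stop

pair (11, 17) with sum 28 (|Δ|=0)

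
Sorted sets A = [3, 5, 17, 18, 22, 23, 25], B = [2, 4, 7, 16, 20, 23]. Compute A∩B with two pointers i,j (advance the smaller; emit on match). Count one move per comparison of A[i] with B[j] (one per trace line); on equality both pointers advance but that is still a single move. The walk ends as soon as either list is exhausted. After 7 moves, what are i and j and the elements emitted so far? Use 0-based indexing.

i=3, j=4, emitted=[]

i=0 j=0: 3>2, j++
i=0 j=1: 3<4, i++
i=1 j=1: 5>4, j++
i=1 j=2: 5<7, i++
i=2 j=2: 17>7, j++
i=2 j=3: 17>16, j++
i=2 j=4: 17<20, i++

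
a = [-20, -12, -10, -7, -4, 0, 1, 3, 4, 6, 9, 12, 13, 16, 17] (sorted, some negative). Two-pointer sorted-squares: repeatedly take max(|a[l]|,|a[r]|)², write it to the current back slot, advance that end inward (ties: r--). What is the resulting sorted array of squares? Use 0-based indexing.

[0, 1, 9, 16, 16, 36, 49, 81, 100, 144, 144, 169, 256, 289, 400]

l=0 r=14: |-20|>|17| out[14]=400, l++
l=1 r=14: |-12|<=|17| out[13]=289, r--
l=1 r=13: |-12|<=|16| out[12]=256, r--
l=1 r=12: |-12|<=|13| out[11]=169, r--
l=1 r=11: |-12|<=|12| out[10]=144, r--
l=1 r=10: |-12|>|9| out[9]=144, l++
l=2 r=10: |-10|>|9| out[8]=100, l++
l=3 r=10: |-7|<=|9| out[7]=81, r--
l=3 r=9: |-7|>|6| out[6]=49, l++
l=4 r=9: |-4|<=|6| out[5]=36, r--
l=4 r=8: |-4|<=|4| out[4]=16, r--
l=4 r=7: |-4|>|3| out[3]=16, l++
l=5 r=7: |0|<=|3| out[2]=9, r--
l=5 r=6: |0|<=|1| out[1]=1, r--
l=5 r=5: |0|<=|0| out[0]=0, r--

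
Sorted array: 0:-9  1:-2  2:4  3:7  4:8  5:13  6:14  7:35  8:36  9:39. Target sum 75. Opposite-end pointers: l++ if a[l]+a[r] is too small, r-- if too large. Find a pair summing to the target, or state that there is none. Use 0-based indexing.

(36, 39)

l=0 r=9: -9+39=30 <75, l++
l=1 r=9: -2+39=37 <75, l++
l=2 r=9: 4+39=43 <75, l++
l=3 r=9: 7+39=46 <75, l++
l=4 r=9: 8+39=47 <75, l++
l=5 r=9: 13+39=52 <75, l++
l=6 r=9: 14+39=53 <75, l++
l=7 r=9: 35+39=74 <75, l++
l=8 r=9: 36+39=75, found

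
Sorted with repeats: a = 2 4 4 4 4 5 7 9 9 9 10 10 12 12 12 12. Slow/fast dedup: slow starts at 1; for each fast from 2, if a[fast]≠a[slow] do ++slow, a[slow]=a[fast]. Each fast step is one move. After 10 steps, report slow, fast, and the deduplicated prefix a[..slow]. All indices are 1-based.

slow=6, fast=12, prefix=[2, 4, 5, 7, 9, 10]

(s=1,f=2) a[fast]=4≠a[slow]=2 write a[2]=4 → slow++,fast++
(s=2,f=3) a[fast]=4=a[slow] dup → fast++
(s=2,f=4) a[fast]=4=a[slow] dup → fast++
(s=2,f=5) a[fast]=4=a[slow] dup → fast++
(s=2,f=6) a[fast]=5≠a[slow]=4 write a[3]=5 → slow++,fast++
(s=3,f=7) a[fast]=7≠a[slow]=5 write a[4]=7 → slow++,fast++
(s=4,f=8) a[fast]=9≠a[slow]=7 write a[5]=9 → slow++,fast++
(s=5,f=9) a[fast]=9=a[slow] dup → fast++
(s=5,f=10) a[fast]=9=a[slow] dup → fast++
(s=5,f=11) a[fast]=10≠a[slow]=9 write a[6]=10 → slow++,fast++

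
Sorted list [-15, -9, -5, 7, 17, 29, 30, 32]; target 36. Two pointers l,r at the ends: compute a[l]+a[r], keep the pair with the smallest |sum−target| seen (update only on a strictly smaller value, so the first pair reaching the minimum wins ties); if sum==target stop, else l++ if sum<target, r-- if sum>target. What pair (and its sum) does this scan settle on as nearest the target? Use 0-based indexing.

pair (7, 29) with sum 36 (|Δ|=0)

[0,7] -15+32=17 d=19 * → l++
[1,7] -9+32=23 d=13 * → l++
[2,7] -5+32=27 d=9 * → l++
[3,7] 7+32=39 d=3 * → r--
[3,6] 7+30=37 d=1 * → r--
[3,5] 7+29=36 d=0 * → stop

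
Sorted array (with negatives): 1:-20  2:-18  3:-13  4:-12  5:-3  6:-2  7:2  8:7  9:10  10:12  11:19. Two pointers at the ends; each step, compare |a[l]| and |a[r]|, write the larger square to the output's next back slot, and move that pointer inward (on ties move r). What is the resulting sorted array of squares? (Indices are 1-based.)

[1,11] |-20|>|19| out[11]=400 → l++
[2,11] |-18|<=|19| out[10]=361 → r--
[2,10] |-18|>|12| out[9]=324 → l++
[3,10] |-13|>|12| out[8]=169 → l++
[4,10] |-12|<=|12| out[7]=144 → r--
[4,9] |-12|>|10| out[6]=144 → l++
[5,9] |-3|<=|10| out[5]=100 → r--
[5,8] |-3|<=|7| out[4]=49 → r--
[5,7] |-3|>|2| out[3]=9 → l++
[6,7] |-2|<=|2| out[2]=4 → r--
[6,6] |-2|<=|-2| out[1]=4 → r--

[4, 4, 9, 49, 100, 144, 144, 169, 324, 361, 400]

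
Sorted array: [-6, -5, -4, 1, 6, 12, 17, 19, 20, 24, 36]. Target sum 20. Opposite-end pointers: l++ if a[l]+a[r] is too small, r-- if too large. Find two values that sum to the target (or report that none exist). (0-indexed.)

l=0 r=10: -6+36=30 >20, r--
l=0 r=9: -6+24=18 <20, l++
l=1 r=9: -5+24=19 <20, l++
l=2 r=9: -4+24=20, found

(-4, 24)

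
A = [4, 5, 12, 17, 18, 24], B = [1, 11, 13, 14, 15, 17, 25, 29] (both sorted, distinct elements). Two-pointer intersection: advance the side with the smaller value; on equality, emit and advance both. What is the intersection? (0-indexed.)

intersection = [17]

i=0 j=0: 4>1, j++
i=0 j=1: 4<11, i++
i=1 j=1: 5<11, i++
i=2 j=1: 12>11, j++
i=2 j=2: 12<13, i++
i=3 j=2: 17>13, j++
i=3 j=3: 17>14, j++
i=3 j=4: 17>15, j++
i=3 j=5: 17==17 emit, i++,j++
i=4 j=6: 18<25, i++
i=5 j=6: 24<25, i++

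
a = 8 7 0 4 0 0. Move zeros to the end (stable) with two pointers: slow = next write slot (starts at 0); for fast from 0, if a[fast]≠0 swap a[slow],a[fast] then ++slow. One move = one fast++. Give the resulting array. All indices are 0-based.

[8, 7, 4, 0, 0, 0]

slow=0 fast=0: a[fast]=8≠0 swap→a[0]=8, slow++,fast++
slow=1 fast=1: a[fast]=7≠0 swap→a[1]=7, slow++,fast++
slow=2 fast=2: a[fast]=0, fast++
slow=2 fast=3: a[fast]=4≠0 swap→a[2]=4, slow++,fast++
slow=3 fast=4: a[fast]=0, fast++
slow=3 fast=5: a[fast]=0, fast++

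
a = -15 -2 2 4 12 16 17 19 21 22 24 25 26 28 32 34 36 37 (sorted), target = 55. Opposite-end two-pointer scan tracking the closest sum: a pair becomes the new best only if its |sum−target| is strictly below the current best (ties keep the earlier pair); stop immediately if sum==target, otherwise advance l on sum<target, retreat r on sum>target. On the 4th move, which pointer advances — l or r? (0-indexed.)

l=0 r=17: -15+37=22 d=33 *, l++
l=1 r=17: -2+37=35 d=20 *, l++
l=2 r=17: 2+37=39 d=16 *, l++
l=3 r=17: 4+37=41 d=14 *, l++

l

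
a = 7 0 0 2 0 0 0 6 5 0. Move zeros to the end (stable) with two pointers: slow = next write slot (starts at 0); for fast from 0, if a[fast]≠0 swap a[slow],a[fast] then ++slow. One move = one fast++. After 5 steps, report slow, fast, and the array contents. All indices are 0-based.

slow=2, fast=5, a=[7, 2, 0, 0, 0, 0, 0, 6, 5, 0]

slow=0 fast=0: a[fast]=7≠0 swap→a[0]=7, slow++,fast++
slow=1 fast=1: a[fast]=0, fast++
slow=1 fast=2: a[fast]=0, fast++
slow=1 fast=3: a[fast]=2≠0 swap→a[1]=2, slow++,fast++
slow=2 fast=4: a[fast]=0, fast++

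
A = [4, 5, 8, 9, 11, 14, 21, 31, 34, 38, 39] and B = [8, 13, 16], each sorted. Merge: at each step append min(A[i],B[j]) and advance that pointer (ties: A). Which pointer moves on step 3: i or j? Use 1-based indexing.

i

i=1 j=1: A[i]=4<=B[j]=8 take 4, i++
i=2 j=1: A[i]=5<=B[j]=8 take 5, i++
i=3 j=1: A[i]=8<=B[j]=8 take 8, i++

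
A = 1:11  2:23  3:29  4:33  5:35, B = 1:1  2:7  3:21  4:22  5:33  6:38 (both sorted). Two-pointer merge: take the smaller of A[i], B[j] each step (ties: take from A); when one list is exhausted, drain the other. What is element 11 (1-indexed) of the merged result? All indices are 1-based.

[i=1,j=1] A[i]=11>B[j]=1 take 1 → j++
[i=1,j=2] A[i]=11>B[j]=7 take 7 → j++
[i=1,j=3] A[i]=11<=B[j]=21 take 11 → i++
[i=2,j=3] A[i]=23>B[j]=21 take 21 → j++
[i=2,j=4] A[i]=23>B[j]=22 take 22 → j++
[i=2,j=5] A[i]=23<=B[j]=33 take 23 → i++
[i=3,j=5] A[i]=29<=B[j]=33 take 29 → i++
[i=4,j=5] A[i]=33<=B[j]=33 take 33 → i++
[i=5,j=5] A[i]=35>B[j]=33 take 33 → j++
[i=5,j=6] A[i]=35<=B[j]=38 take 35 → i++
[i=6,j=6] A done, take B[j]=38 → j++

merged[11] = 38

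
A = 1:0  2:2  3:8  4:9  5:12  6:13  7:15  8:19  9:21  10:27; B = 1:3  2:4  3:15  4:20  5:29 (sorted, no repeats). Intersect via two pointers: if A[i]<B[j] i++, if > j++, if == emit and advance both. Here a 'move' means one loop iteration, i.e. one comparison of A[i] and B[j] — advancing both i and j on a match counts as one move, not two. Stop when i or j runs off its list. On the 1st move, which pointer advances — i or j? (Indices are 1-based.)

[i=1,j=1] 0<3 → i++

i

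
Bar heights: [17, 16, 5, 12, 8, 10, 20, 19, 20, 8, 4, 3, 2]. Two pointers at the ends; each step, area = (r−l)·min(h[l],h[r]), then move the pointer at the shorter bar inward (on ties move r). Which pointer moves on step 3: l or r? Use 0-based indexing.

l=0 r=12: min(17,2)*12=24 best=24 *, r--
l=0 r=11: min(17,3)*11=33 best=33 *, r--
l=0 r=10: min(17,4)*10=40 best=40 *, r--

r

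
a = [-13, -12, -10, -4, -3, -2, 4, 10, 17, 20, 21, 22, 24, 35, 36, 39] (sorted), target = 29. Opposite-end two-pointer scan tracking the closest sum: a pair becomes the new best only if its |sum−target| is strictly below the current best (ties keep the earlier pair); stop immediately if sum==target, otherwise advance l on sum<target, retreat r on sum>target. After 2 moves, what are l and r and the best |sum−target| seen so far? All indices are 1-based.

l=3, r=16, best |Δ|=2

[1,16] -13+39=26 d=3 * → l++
[2,16] -12+39=27 d=2 * → l++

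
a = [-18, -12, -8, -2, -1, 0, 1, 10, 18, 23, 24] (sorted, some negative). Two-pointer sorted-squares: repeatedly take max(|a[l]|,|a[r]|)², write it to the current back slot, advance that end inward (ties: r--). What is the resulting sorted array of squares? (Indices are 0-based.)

[0, 1, 1, 4, 64, 100, 144, 324, 324, 529, 576]

l=0 r=10: |-18|<=|24| out[10]=576, r--
l=0 r=9: |-18|<=|23| out[9]=529, r--
l=0 r=8: |-18|<=|18| out[8]=324, r--
l=0 r=7: |-18|>|10| out[7]=324, l++
l=1 r=7: |-12|>|10| out[6]=144, l++
l=2 r=7: |-8|<=|10| out[5]=100, r--
l=2 r=6: |-8|>|1| out[4]=64, l++
l=3 r=6: |-2|>|1| out[3]=4, l++
l=4 r=6: |-1|<=|1| out[2]=1, r--
l=4 r=5: |-1|>|0| out[1]=1, l++
l=5 r=5: |0|<=|0| out[0]=0, r--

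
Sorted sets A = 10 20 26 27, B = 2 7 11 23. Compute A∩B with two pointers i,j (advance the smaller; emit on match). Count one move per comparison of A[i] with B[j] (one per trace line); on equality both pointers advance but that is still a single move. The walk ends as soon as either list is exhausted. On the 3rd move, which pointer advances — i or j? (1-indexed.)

[i=1,j=1] 10>2 → j++
[i=1,j=2] 10>7 → j++
[i=1,j=3] 10<11 → i++

i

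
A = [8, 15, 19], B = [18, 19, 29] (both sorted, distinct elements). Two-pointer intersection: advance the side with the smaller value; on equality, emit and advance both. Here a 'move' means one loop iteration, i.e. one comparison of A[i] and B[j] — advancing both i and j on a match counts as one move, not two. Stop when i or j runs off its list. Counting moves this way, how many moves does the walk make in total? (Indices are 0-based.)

4 moves

i=0 j=0: 8<18, i++
i=1 j=0: 15<18, i++
i=2 j=0: 19>18, j++
i=2 j=1: 19==19 emit, i++,j++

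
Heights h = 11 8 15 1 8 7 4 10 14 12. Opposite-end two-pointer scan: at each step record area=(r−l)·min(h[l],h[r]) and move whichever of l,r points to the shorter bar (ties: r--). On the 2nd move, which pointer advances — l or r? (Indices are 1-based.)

l

[1,10] min(11,12)*9=99 best=99 * → l++
[2,10] min(8,12)*8=64 best=99 → l++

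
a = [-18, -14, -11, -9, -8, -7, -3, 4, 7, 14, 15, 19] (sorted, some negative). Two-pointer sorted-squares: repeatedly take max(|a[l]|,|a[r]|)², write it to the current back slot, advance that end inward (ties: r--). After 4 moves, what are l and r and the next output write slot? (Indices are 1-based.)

l=2, r=9, next write slot=8

l=1 r=12: |-18|<=|19| out[12]=361, r--
l=1 r=11: |-18|>|15| out[11]=324, l++
l=2 r=11: |-14|<=|15| out[10]=225, r--
l=2 r=10: |-14|<=|14| out[9]=196, r--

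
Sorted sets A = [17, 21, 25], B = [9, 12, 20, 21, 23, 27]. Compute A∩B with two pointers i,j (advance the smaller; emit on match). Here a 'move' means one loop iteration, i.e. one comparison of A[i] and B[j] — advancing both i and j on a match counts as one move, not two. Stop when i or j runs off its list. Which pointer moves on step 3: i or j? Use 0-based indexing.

i=0 j=0: 17>9, j++
i=0 j=1: 17>12, j++
i=0 j=2: 17<20, i++

i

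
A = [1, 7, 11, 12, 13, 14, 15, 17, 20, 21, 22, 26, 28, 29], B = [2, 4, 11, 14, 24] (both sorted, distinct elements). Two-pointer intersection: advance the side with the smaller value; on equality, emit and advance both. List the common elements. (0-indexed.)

intersection = [11, 14]

i=0 j=0: 1<2, i++
i=1 j=0: 7>2, j++
i=1 j=1: 7>4, j++
i=1 j=2: 7<11, i++
i=2 j=2: 11==11 emit, i++,j++
i=3 j=3: 12<14, i++
i=4 j=3: 13<14, i++
i=5 j=3: 14==14 emit, i++,j++
i=6 j=4: 15<24, i++
i=7 j=4: 17<24, i++
i=8 j=4: 20<24, i++
i=9 j=4: 21<24, i++
i=10 j=4: 22<24, i++
i=11 j=4: 26>24, j++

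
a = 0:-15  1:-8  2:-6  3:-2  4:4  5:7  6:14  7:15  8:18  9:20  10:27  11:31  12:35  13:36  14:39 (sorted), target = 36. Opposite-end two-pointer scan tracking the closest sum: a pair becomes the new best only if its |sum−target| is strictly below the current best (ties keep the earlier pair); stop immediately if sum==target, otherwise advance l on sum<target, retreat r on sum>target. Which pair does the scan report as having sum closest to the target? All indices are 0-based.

pair (-2, 39) with sum 37 (|Δ|=1)

l=0 r=14: -15+39=24 d=12 *, l++
l=1 r=14: -8+39=31 d=5 *, l++
l=2 r=14: -6+39=33 d=3 *, l++
l=3 r=14: -2+39=37 d=1 *, r--
l=3 r=13: -2+36=34 d=2, l++
l=4 r=13: 4+36=40 d=4, r--
l=4 r=12: 4+35=39 d=3, r--
l=4 r=11: 4+31=35 d=1, l++
l=5 r=11: 7+31=38 d=2, r--
l=5 r=10: 7+27=34 d=2, l++
l=6 r=10: 14+27=41 d=5, r--
l=6 r=9: 14+20=34 d=2, l++
l=7 r=9: 15+20=35 d=1, l++
l=8 r=9: 18+20=38 d=2, r--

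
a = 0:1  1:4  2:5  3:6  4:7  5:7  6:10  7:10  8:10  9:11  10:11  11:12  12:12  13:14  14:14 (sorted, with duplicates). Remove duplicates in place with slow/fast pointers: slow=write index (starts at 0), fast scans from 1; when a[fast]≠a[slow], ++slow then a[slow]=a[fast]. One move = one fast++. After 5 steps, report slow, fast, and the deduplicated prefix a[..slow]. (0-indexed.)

slow=4, fast=6, prefix=[1, 4, 5, 6, 7]

slow=0 fast=1: a[fast]=4≠a[slow]=1 write a[1]=4, slow++,fast++
slow=1 fast=2: a[fast]=5≠a[slow]=4 write a[2]=5, slow++,fast++
slow=2 fast=3: a[fast]=6≠a[slow]=5 write a[3]=6, slow++,fast++
slow=3 fast=4: a[fast]=7≠a[slow]=6 write a[4]=7, slow++,fast++
slow=4 fast=5: a[fast]=7=a[slow] dup, fast++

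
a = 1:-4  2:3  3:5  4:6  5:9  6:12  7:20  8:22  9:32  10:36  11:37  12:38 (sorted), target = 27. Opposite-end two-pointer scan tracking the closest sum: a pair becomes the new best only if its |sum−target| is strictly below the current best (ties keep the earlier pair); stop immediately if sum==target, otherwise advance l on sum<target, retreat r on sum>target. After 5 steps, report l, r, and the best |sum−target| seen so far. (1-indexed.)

l=2, r=8, best |Δ|=1

[1,12] -4+38=34 d=7 * → r--
[1,11] -4+37=33 d=6 * → r--
[1,10] -4+36=32 d=5 * → r--
[1,9] -4+32=28 d=1 * → r--
[1,8] -4+22=18 d=9 → l++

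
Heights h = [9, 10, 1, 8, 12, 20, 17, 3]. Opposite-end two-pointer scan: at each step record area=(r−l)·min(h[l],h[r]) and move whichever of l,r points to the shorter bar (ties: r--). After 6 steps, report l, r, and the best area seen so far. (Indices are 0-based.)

l=0 r=7: min(9,3)*7=21 best=21 *, r--
l=0 r=6: min(9,17)*6=54 best=54 *, l++
l=1 r=6: min(10,17)*5=50 best=54, l++
l=2 r=6: min(1,17)*4=4 best=54, l++
l=3 r=6: min(8,17)*3=24 best=54, l++
l=4 r=6: min(12,17)*2=24 best=54, l++

l=5, r=6, best area=54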